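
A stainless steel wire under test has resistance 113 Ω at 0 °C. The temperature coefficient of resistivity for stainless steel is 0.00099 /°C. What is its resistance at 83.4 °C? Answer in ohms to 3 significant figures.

122 Ω

ΔT = 83.4 − 0 = 83.4 °C
R = R₀(1 + αΔT) = 113 × (1 + 0.00099×83.4) = 113 × 1.083 = 122 Ω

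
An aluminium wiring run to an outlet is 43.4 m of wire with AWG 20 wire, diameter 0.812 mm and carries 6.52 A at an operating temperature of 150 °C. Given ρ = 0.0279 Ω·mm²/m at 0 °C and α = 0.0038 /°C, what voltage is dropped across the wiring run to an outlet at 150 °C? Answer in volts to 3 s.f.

23.9 V

ρ = 0.0279 Ω·mm²/m = 2.79×10^-8 Ω·m
A = π(0.812/2 mm)² = π(4.0600e-04 m)² = 5.178e-07 m²
R₍0₎ = ρL/A = (2.79×10^-8)(43.4)/(5.178e-07) = 2.338 Ω
R₍150₎ = R₍0₎(1 + αΔT) = 2.338 × (1 + 0.0038×150) = 3.671 Ω
V = IR = 6.52 × 3.671 = 23.9 V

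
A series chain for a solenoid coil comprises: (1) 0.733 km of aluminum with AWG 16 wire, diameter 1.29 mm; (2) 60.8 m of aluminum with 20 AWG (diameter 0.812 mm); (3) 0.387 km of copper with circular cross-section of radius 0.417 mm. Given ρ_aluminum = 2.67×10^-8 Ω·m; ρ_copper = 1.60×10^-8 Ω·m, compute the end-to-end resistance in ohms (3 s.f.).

Seg 1: A = π(1.29/2 mm)² = π(6.4500e-04 m)² = 1.307e-06 m²
R_1 = (2.67×10^-8)(733)/(1.307e-06) = 14.97 Ω
Seg 2: A = π(0.812/2 mm)² = π(4.0600e-04 m)² = 5.178e-07 m²
R_2 = (2.67×10^-8)(60.8)/(5.178e-07) = 3.135 Ω
Seg 3: A = πr² = π(4.1700e-04 m)² = 5.463e-07 m²
R_3 = (1.60×10^-8)(387)/(5.463e-07) = 11.33 Ω
R_total = R_1 + R_2 + R_3 = 29.4 Ω

29.4 Ω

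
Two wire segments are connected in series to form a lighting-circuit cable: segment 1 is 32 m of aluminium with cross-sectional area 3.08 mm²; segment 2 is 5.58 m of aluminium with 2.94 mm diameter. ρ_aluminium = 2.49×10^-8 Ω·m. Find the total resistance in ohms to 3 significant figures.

0.279 Ω

Segment 1: A = 3.08 mm² = 3.080e-06 m²
R₁ = ρL/A = (2.49×10^-8)(32)/(3.080e-06) = 0.2587 Ω
Segment 2: A = π(d/2)² = π(1.4700e-03 m)² = 6.789e-06 m²
R₂ = (2.49×10^-8)(5.58)/(6.789e-06) = 0.02047 Ω
R = R₁ + R₂ = 0.279 Ω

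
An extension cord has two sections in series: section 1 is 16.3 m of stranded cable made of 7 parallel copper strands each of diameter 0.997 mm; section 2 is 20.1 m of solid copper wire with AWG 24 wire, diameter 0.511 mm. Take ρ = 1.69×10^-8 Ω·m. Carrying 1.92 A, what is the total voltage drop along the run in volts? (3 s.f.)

3.28 V

Section 1: A_strand = π(4.9850e-04)² = 7.807e-07 m²; R₁ = ρL/(N·A_s) = (1.69×10^-8)(16.3)/(7×7.807e-07) = 0.05041 Ω
Section 2: A = π(0.511/2 mm)² = π(2.5550e-04 m)² = 2.051e-07 m²
R₂ = (1.69×10^-8)(20.1)/(2.051e-07) = 1.656 Ω
R = R₁ + R₂ = 1.707 Ω
V = IR = 1.92 × 1.707 = 3.28 V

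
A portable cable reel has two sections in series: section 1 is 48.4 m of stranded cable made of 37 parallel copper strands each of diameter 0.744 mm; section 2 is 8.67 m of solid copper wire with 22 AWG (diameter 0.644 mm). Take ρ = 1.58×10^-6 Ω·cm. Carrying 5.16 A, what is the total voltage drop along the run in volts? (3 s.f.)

2.42 V

ρ = 1.58×10^-6 Ω·cm = 1.58×10^-8 Ω·m
Section 1: A_strand = π(3.7200e-04)² = 4.347e-07 m²; R₁ = ρL/(N·A_s) = (1.58×10^-8)(48.4)/(37×4.347e-07) = 0.04754 Ω
Section 2: A = π(0.644/2 mm)² = π(3.2200e-04 m)² = 3.257e-07 m²
R₂ = (1.58×10^-8)(8.67)/(3.257e-07) = 0.4205 Ω
R = R₁ + R₂ = 0.4681 Ω
V = IR = 5.16 × 0.4681 = 2.42 V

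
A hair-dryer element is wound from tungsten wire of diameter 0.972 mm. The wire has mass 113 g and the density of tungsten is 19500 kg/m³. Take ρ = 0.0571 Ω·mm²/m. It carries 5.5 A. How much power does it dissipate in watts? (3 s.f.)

ρ = 0.0571 Ω·mm²/m = 5.71×10^-8 Ω·m
A = π(d/2)² = π(4.8600e-04 m)² = 7.4203e-07 m²
L = m/(density·A) = 0.113/(19500×7.4203e-07) = 7.809 m
R = ρL/A = (5.71×10^-8)(7.809)/(7.4203e-07) = 0.6009 Ω
P = I²R = (5.5)² × 0.6009 = 18.2 W

18.2 W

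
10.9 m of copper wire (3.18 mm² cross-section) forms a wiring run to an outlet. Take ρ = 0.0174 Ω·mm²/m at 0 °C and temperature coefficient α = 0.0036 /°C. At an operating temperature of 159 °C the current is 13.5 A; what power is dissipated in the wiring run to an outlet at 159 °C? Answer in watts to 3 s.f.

ρ = 0.0174 Ω·mm²/m = 1.74×10^-8 Ω·m
A = 3.18 mm² = 3.180e-06 m²
R₍0₎ = ρL/A = (1.74×10^-8)(10.9)/(3.180e-06) = 0.05964 Ω
R₍159₎ = R₍0₎(1 + αΔT) = 0.05964 × (1 + 0.0036×159) = 0.09378 Ω
P = I²R = (13.5)² × 0.09378 = 17.1 W

17.1 W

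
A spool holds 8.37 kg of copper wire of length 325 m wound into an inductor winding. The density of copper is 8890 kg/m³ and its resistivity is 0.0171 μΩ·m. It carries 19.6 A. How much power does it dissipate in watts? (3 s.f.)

ρ = 0.0171 μΩ·m = 1.71×10^-8 Ω·m
A = m/(density·L) = 8.37/(8890×325) = 2.8969e-06 m²
R = ρL/A = (1.71×10^-8)(325)/(2.8969e-06) = 1.918 Ω
P = I²R = (19.6)² × 1.918 = 737 W

737 W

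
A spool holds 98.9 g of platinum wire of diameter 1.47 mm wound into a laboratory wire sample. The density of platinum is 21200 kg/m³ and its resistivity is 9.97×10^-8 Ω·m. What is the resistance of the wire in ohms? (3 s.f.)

0.161 Ω

A = π(d/2)² = π(7.3500e-04 m)² = 1.6972e-06 m²
L = m/(density·A) = 0.0989/(21200×1.6972e-06) = 2.749 m
R = ρL/A = (9.97×10^-8)(2.749)/(1.6972e-06) = 0.161 Ω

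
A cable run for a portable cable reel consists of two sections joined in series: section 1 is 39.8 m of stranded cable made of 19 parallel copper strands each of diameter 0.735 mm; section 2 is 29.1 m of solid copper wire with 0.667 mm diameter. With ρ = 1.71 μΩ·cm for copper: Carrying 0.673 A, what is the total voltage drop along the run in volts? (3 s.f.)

1.02 V

ρ = 1.71 μΩ·cm = 1.71×10^-8 Ω·m
Section 1: A_strand = π(3.6750e-04)² = 4.243e-07 m²; R₁ = ρL/(N·A_s) = (1.71×10^-8)(39.8)/(19×4.243e-07) = 0.08442 Ω
Section 2: A = π(d/2)² = π(3.3350e-04 m)² = 3.494e-07 m²
R₂ = (1.71×10^-8)(29.1)/(3.494e-07) = 1.424 Ω
R = R₁ + R₂ = 1.509 Ω
V = IR = 0.673 × 1.509 = 1.02 V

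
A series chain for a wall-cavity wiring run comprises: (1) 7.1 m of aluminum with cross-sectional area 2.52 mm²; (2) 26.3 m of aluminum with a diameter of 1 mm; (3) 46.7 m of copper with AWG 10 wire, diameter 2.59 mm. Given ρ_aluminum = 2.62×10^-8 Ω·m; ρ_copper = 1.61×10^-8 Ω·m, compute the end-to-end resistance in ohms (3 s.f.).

1.09 Ω

Seg 1: A = 2.52 mm² = 2.520e-06 m²
R_1 = (2.62×10^-8)(7.1)/(2.520e-06) = 0.07382 Ω
Seg 2: A = π(d/2)² = π(5.0000e-04 m)² = 7.854e-07 m²
R_2 = (2.62×10^-8)(26.3)/(7.854e-07) = 0.8773 Ω
Seg 3: A = π(2.59/2 mm)² = π(1.2950e-03 m)² = 5.269e-06 m²
R_3 = (1.61×10^-8)(46.7)/(5.269e-06) = 0.1427 Ω
R_total = R_1 + R_2 + R_3 = 1.09 Ω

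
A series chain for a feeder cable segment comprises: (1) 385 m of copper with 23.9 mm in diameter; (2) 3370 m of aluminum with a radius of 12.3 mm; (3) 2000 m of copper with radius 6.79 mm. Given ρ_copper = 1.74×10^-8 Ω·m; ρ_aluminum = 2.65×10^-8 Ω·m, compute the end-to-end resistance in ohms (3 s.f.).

0.443 Ω

Seg 1: A = π(d/2)² = π(1.1950e-02 m)² = 4.486e-04 m²
R_1 = (1.74×10^-8)(385)/(4.486e-04) = 0.01493 Ω
Seg 2: A = πr² = π(1.2300e-02 m)² = 4.753e-04 m²
R_2 = (2.65×10^-8)(3370)/(4.753e-04) = 0.1879 Ω
Seg 3: A = πr² = π(6.7900e-03 m)² = 1.448e-04 m²
R_3 = (1.74×10^-8)(2000)/(1.448e-04) = 0.2403 Ω
R_total = R_1 + R_2 + R_3 = 0.443 Ω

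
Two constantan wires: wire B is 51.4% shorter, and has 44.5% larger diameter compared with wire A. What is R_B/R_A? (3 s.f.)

0.233

R ∝ L/d², so R_B/R_A = (1 − 51.4/100) × (1 + 44.5/100)⁻²
= 0.486 × 0.4789 = 0.233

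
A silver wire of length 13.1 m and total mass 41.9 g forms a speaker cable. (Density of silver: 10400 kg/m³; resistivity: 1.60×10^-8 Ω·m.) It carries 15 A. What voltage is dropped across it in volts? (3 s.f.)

10.2 V

A = m/(density·L) = 0.0419/(10400×13.1) = 3.0755e-07 m²
R = ρL/A = (1.60×10^-8)(13.1)/(3.0755e-07) = 0.6815 Ω
V = IR = 15 × 0.6815 = 10.2 V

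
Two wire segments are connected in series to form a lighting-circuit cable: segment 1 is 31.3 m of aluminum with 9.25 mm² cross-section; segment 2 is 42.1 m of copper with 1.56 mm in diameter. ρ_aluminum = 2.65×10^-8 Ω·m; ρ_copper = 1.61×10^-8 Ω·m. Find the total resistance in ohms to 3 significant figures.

0.444 Ω

Segment 1: A = 9.25 mm² = 9.250e-06 m²
R₁ = ρL/A = (2.65×10^-8)(31.3)/(9.250e-06) = 0.08967 Ω
Segment 2: A = π(d/2)² = π(7.8000e-04 m)² = 1.911e-06 m²
R₂ = (1.61×10^-8)(42.1)/(1.911e-06) = 0.3546 Ω
R = R₁ + R₂ = 0.444 Ω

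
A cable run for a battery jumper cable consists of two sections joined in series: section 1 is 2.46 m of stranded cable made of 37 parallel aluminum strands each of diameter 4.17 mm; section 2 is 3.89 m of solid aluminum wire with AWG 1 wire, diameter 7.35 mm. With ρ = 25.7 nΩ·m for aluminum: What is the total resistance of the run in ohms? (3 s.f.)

ρ = 25.7 nΩ·m = 2.57×10^-8 Ω·m
Section 1: A_strand = π(2.0850e-03)² = 1.366e-05 m²; R₁ = ρL/(N·A_s) = (2.57×10^-8)(2.46)/(37×1.366e-05) = 1.251×10^-4 Ω
Section 2: A = π(7.35/2 mm)² = π(3.6750e-03 m)² = 4.243e-05 m²
R₂ = (2.57×10^-8)(3.89)/(4.243e-05) = 0.002356 Ω
R = R₁ + R₂ = 0.00248 Ω

0.00248 Ω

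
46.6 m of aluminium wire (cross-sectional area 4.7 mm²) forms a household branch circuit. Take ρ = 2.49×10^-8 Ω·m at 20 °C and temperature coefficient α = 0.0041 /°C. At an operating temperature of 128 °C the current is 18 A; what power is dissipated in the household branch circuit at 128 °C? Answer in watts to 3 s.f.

A = 4.7 mm² = 4.700e-06 m²
R₍20₎ = ρL/A = (2.49×10^-8)(46.6)/(4.700e-06) = 0.2469 Ω
R₍128₎ = R₍20₎(1 + αΔT) = 0.2469 × (1 + 0.0041×108) = 0.3562 Ω
P = I²R = (18)² × 0.3562 = 115 W

115 W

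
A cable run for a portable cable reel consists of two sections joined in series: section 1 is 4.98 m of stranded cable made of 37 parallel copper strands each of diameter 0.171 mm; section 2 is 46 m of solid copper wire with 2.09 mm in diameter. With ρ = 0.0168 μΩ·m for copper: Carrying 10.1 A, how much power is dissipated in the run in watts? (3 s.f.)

33.0 W

ρ = 0.0168 μΩ·m = 1.68×10^-8 Ω·m
Section 1: A_strand = π(8.5500e-05)² = 2.297e-08 m²; R₁ = ρL/(N·A_s) = (1.68×10^-8)(4.98)/(37×2.297e-08) = 0.09846 Ω
Section 2: A = π(d/2)² = π(1.0450e-03 m)² = 3.431e-06 m²
R₂ = (1.68×10^-8)(46)/(3.431e-06) = 0.2253 Ω
R = R₁ + R₂ = 0.3237 Ω
P = I²R = (10.1)² × 0.3237 = 33.0 W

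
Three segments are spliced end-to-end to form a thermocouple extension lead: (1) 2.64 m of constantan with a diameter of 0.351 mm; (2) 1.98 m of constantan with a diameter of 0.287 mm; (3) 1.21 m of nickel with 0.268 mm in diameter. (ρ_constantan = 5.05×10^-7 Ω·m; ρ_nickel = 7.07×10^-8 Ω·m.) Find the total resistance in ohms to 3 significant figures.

30.8 Ω

Seg 1: A = π(d/2)² = π(1.7550e-04 m)² = 9.676e-08 m²
R_1 = (5.05×10^-7)(2.64)/(9.676e-08) = 13.78 Ω
Seg 2: A = π(d/2)² = π(1.4350e-04 m)² = 6.469e-08 m²
R_2 = (5.05×10^-7)(1.98)/(6.469e-08) = 15.46 Ω
Seg 3: A = π(d/2)² = π(1.3400e-04 m)² = 5.641e-08 m²
R_3 = (7.07×10^-8)(1.21)/(5.641e-08) = 1.517 Ω
R_total = R_1 + R_2 + R_3 = 30.8 Ω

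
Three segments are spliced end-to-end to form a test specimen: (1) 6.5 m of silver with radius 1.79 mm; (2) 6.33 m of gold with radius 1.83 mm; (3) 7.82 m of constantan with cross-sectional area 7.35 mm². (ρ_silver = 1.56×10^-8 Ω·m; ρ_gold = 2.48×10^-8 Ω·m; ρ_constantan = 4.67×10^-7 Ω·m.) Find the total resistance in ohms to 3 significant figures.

Seg 1: A = πr² = π(1.7900e-03 m)² = 1.007e-05 m²
R_1 = (1.56×10^-8)(6.5)/(1.007e-05) = 0.01007 Ω
Seg 2: A = πr² = π(1.8300e-03 m)² = 1.052e-05 m²
R_2 = (2.48×10^-8)(6.33)/(1.052e-05) = 0.01492 Ω
Seg 3: A = 7.35 mm² = 7.350e-06 m²
R_3 = (4.67×10^-7)(7.82)/(7.350e-06) = 0.4969 Ω
R_total = R_1 + R_2 + R_3 = 0.522 Ω

0.522 Ω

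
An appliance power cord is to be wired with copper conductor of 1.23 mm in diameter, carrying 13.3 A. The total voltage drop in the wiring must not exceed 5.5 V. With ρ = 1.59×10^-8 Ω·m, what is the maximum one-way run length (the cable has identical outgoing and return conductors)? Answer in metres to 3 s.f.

15.5 m

A = π(d/2)² = π(6.1500e-04 m)² = 1.188e-06 m²
L_max = V_max·A/(2·ρI) = (5.5)(1.188e-06)/(2×1.59×10^-8×13.3) = 15.5 m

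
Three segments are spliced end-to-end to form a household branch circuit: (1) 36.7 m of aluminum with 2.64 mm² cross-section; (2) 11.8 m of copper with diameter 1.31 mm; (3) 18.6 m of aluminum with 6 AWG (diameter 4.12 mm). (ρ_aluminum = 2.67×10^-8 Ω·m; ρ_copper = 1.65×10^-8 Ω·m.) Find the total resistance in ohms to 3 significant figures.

0.553 Ω

Seg 1: A = 2.64 mm² = 2.640e-06 m²
R_1 = (2.67×10^-8)(36.7)/(2.640e-06) = 0.3712 Ω
Seg 2: A = π(d/2)² = π(6.5500e-04 m)² = 1.348e-06 m²
R_2 = (1.65×10^-8)(11.8)/(1.348e-06) = 0.1445 Ω
Seg 3: A = π(4.12/2 mm)² = π(2.0600e-03 m)² = 1.333e-05 m²
R_3 = (2.67×10^-8)(18.6)/(1.333e-05) = 0.03725 Ω
R_total = R_1 + R_2 + R_3 = 0.553 Ω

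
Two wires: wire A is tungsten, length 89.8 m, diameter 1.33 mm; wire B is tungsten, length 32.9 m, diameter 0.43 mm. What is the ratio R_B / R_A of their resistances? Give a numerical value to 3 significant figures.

3.50

R ∝ ρL/d², so R_B/R_A = (L_B/L_A) × (d_A/d_B)²
= (32.9/89.8) × (1.33/0.43)² = 3.50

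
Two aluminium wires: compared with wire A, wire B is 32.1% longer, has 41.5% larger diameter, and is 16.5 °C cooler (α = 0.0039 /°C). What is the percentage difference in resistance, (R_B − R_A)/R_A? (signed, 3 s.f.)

R ∝ ρL/d² with ρ ∝ (1+αΔT), so R_B/R_A = (1 + 32.1/100) × (1 + 41.5/100)⁻² × (1 − 0.0039×16.5)
= 1.321 × 0.4994 × 0.9356 = 0.6173
(R_B − R_A)/R_A = 0.6173 − 1 = -38.3%

-38.3%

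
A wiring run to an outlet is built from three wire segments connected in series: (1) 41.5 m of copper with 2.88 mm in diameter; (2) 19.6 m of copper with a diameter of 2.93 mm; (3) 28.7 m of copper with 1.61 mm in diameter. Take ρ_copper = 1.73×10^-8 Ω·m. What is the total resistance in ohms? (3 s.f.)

Seg 1: A = π(d/2)² = π(1.4400e-03 m)² = 6.514e-06 m²
R_1 = (1.73×10^-8)(41.5)/(6.514e-06) = 0.1102 Ω
Seg 2: A = π(d/2)² = π(1.4650e-03 m)² = 6.743e-06 m²
R_2 = (1.73×10^-8)(19.6)/(6.743e-06) = 0.05029 Ω
Seg 3: A = π(d/2)² = π(8.0500e-04 m)² = 2.036e-06 m²
R_3 = (1.73×10^-8)(28.7)/(2.036e-06) = 0.2439 Ω
R_total = R_1 + R_2 + R_3 = 0.404 Ω

0.404 Ω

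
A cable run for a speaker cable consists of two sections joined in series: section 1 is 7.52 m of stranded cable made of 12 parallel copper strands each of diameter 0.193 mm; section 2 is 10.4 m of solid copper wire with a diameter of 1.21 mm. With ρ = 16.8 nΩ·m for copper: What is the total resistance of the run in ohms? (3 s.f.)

ρ = 16.8 nΩ·m = 1.68×10^-8 Ω·m
Section 1: A_strand = π(9.6500e-05)² = 2.926e-08 m²; R₁ = ρL/(N·A_s) = (1.68×10^-8)(7.52)/(12×2.926e-08) = 0.3599 Ω
Section 2: A = π(d/2)² = π(6.0500e-04 m)² = 1.150e-06 m²
R₂ = (1.68×10^-8)(10.4)/(1.150e-06) = 0.1519 Ω
R = R₁ + R₂ = 0.512 Ω

0.512 Ω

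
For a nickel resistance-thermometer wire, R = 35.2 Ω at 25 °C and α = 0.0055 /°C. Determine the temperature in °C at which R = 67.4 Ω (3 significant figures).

191 °C

R = R₀(1 + α(T − T₀)) ⇒ T = T₀ + (R/R₀ − 1)/α
T = 25 + (67.4/35.2 − 1)/0.0055 = 25 + (0.9148)/0.0055 = 191 °C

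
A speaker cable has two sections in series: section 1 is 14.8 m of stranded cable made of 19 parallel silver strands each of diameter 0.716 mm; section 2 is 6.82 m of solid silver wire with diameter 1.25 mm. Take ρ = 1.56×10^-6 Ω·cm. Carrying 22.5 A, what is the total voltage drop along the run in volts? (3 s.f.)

2.63 V

ρ = 1.56×10^-6 Ω·cm = 1.56×10^-8 Ω·m
Section 1: A_strand = π(3.5800e-04)² = 4.026e-07 m²; R₁ = ρL/(N·A_s) = (1.56×10^-8)(14.8)/(19×4.026e-07) = 0.03018 Ω
Section 2: A = π(d/2)² = π(6.2500e-04 m)² = 1.227e-06 m²
R₂ = (1.56×10^-8)(6.82)/(1.227e-06) = 0.0867 Ω
R = R₁ + R₂ = 0.1169 Ω
V = IR = 22.5 × 0.1169 = 2.63 V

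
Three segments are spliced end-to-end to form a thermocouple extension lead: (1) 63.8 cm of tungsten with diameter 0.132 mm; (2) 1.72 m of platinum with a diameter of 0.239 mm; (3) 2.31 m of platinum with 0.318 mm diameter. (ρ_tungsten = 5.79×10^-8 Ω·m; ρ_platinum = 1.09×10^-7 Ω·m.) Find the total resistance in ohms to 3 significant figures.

10.0 Ω

Seg 1: A = π(d/2)² = π(6.6000e-05 m)² = 1.368e-08 m²
R_1 = (5.79×10^-8)(0.638)/(1.368e-08) = 2.699 Ω
Seg 2: A = π(d/2)² = π(1.1950e-04 m)² = 4.486e-08 m²
R_2 = (1.09×10^-7)(1.72)/(4.486e-08) = 4.179 Ω
Seg 3: A = π(d/2)² = π(1.5900e-04 m)² = 7.942e-08 m²
R_3 = (1.09×10^-7)(2.31)/(7.942e-08) = 3.17 Ω
R_total = R_1 + R_2 + R_3 = 10.0 Ω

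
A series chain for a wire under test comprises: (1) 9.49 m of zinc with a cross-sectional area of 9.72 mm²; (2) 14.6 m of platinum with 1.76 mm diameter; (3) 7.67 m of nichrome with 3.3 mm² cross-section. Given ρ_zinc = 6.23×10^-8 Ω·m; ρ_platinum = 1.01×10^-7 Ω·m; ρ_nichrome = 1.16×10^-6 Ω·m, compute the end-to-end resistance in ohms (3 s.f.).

3.36 Ω

Seg 1: A = 9.72 mm² = 9.720e-06 m²
R_1 = (6.23×10^-8)(9.49)/(9.720e-06) = 0.06083 Ω
Seg 2: A = π(d/2)² = π(8.8000e-04 m)² = 2.433e-06 m²
R_2 = (1.01×10^-7)(14.6)/(2.433e-06) = 0.6061 Ω
Seg 3: A = 3.3 mm² = 3.300e-06 m²
R_3 = (1.16×10^-6)(7.67)/(3.300e-06) = 2.696 Ω
R_total = R_1 + R_2 + R_3 = 3.36 Ω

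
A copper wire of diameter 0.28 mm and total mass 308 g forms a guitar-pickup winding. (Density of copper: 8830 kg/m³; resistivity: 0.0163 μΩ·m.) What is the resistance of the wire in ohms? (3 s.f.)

ρ = 0.0163 μΩ·m = 1.63×10^-8 Ω·m
A = π(d/2)² = π(1.4000e-04 m)² = 6.1575e-08 m²
L = m/(density·A) = 0.308/(8830×6.1575e-08) = 566.5 m
R = ρL/A = (1.63×10^-8)(566.5)/(6.1575e-08) = 150 Ω

150 Ω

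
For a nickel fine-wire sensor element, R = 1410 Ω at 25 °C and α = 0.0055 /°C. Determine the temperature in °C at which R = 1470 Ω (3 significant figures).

32.7 °C

R = R₀(1 + α(T − T₀)) ⇒ T = T₀ + (R/R₀ − 1)/α
T = 25 + (1470/1410 − 1)/0.0055 = 25 + (0.04255)/0.0055 = 32.7 °C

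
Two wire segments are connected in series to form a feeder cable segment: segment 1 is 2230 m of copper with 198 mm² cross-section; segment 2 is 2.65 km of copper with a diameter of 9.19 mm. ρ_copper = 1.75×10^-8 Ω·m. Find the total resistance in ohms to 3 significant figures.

0.896 Ω

Segment 1: A = 198 mm² = 1.980e-04 m²
R₁ = ρL/A = (1.75×10^-8)(2230)/(1.980e-04) = 0.1971 Ω
Segment 2: A = π(d/2)² = π(4.5950e-03 m)² = 6.633e-05 m²
R₂ = (1.75×10^-8)(2650)/(6.633e-05) = 0.6991 Ω
R = R₁ + R₂ = 0.896 Ω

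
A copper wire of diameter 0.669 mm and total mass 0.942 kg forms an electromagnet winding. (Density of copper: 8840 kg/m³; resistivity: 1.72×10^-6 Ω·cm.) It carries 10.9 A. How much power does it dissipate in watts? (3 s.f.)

1760 W

ρ = 1.72×10^-6 Ω·cm = 1.72×10^-8 Ω·m
A = π(d/2)² = π(3.3450e-04 m)² = 3.5151e-07 m²
L = m/(density·A) = 0.942/(8840×3.5151e-07) = 303.1 m
R = ρL/A = (1.72×10^-8)(303.1)/(3.5151e-07) = 14.83 Ω
P = I²R = (10.9)² × 14.83 = 1760 W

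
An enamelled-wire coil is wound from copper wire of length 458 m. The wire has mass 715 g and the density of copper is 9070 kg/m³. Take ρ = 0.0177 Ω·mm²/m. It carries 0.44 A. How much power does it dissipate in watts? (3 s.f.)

ρ = 0.0177 Ω·mm²/m = 1.77×10^-8 Ω·m
A = m/(density·L) = 0.715/(9070×458) = 1.7212e-07 m²
R = ρL/A = (1.77×10^-8)(458)/(1.7212e-07) = 47.1 Ω
P = I²R = (0.44)² × 47.1 = 9.12 W

9.12 W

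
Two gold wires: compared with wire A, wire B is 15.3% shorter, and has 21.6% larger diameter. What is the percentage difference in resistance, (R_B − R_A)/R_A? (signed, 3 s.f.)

-42.7%

R ∝ L/d², so R_B/R_A = (1 − 15.3/100) × (1 + 21.6/100)⁻²
= 0.847 × 0.6763 = 0.5728
(R_B − R_A)/R_A = 0.5728 − 1 = -42.7%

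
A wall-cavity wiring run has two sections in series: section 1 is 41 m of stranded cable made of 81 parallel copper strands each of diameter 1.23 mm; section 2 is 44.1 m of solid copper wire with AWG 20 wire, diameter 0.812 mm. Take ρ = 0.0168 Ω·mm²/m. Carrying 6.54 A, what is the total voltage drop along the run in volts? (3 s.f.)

ρ = 0.0168 Ω·mm²/m = 1.68×10^-8 Ω·m
Section 1: A_strand = π(6.1500e-04)² = 1.188e-06 m²; R₁ = ρL/(N·A_s) = (1.68×10^-8)(41)/(81×1.188e-06) = 0.007157 Ω
Section 2: A = π(0.812/2 mm)² = π(4.0600e-04 m)² = 5.178e-07 m²
R₂ = (1.68×10^-8)(44.1)/(5.178e-07) = 1.431 Ω
R = R₁ + R₂ = 1.438 Ω
V = IR = 6.54 × 1.438 = 9.40 V

9.40 V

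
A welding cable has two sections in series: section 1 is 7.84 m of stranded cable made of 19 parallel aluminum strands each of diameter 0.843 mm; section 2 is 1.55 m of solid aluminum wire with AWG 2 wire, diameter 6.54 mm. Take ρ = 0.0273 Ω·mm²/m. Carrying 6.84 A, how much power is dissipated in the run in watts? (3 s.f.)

1.00 W

ρ = 0.0273 Ω·mm²/m = 2.73×10^-8 Ω·m
Section 1: A_strand = π(4.2150e-04)² = 5.581e-07 m²; R₁ = ρL/(N·A_s) = (2.73×10^-8)(7.84)/(19×5.581e-07) = 0.02018 Ω
Section 2: A = π(6.54/2 mm)² = π(3.2700e-03 m)² = 3.359e-05 m²
R₂ = (2.73×10^-8)(1.55)/(3.359e-05) = 0.00126 Ω
R = R₁ + R₂ = 0.02144 Ω
P = I²R = (6.84)² × 0.02144 = 1.00 W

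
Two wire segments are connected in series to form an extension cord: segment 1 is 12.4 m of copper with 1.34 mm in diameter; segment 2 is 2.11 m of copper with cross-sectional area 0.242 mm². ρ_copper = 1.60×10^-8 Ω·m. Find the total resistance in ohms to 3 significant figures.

0.280 Ω

Segment 1: A = π(d/2)² = π(6.7000e-04 m)² = 1.410e-06 m²
R₁ = ρL/A = (1.60×10^-8)(12.4)/(1.410e-06) = 0.1407 Ω
Segment 2: A = 0.242 mm² = 2.420e-07 m²
R₂ = (1.60×10^-8)(2.11)/(2.420e-07) = 0.1395 Ω
R = R₁ + R₂ = 0.280 Ω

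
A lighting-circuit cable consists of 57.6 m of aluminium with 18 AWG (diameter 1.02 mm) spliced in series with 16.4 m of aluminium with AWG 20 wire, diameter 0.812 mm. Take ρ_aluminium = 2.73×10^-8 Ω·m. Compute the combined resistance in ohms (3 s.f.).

2.79 Ω

Segment 1: A = π(1.02/2 mm)² = π(5.1000e-04 m)² = 8.171e-07 m²
R₁ = ρL/A = (2.73×10^-8)(57.6)/(8.171e-07) = 1.924 Ω
Segment 2: A = π(0.812/2 mm)² = π(4.0600e-04 m)² = 5.178e-07 m²
R₂ = (2.73×10^-8)(16.4)/(5.178e-07) = 0.8646 Ω
R = R₁ + R₂ = 2.79 Ω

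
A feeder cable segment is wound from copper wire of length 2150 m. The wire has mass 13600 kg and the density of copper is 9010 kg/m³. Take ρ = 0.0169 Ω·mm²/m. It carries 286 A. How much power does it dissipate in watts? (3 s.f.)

ρ = 0.0169 Ω·mm²/m = 1.69×10^-8 Ω·m
A = m/(density·L) = 13600/(9010×2150) = 7.0206e-04 m²
R = ρL/A = (1.69×10^-8)(2150)/(7.0206e-04) = 0.05175 Ω
P = I²R = (286)² × 0.05175 = 4230 W

4230 W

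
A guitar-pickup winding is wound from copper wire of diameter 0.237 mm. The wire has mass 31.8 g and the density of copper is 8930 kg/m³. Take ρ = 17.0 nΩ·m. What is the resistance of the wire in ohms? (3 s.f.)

ρ = 17.0 nΩ·m = 1.70×10^-8 Ω·m
A = π(d/2)² = π(1.1850e-04 m)² = 4.4115e-08 m²
L = m/(density·A) = 0.0318/(8930×4.4115e-08) = 80.72 m
R = ρL/A = (1.70×10^-8)(80.72)/(4.4115e-08) = 31.1 Ω

31.1 Ω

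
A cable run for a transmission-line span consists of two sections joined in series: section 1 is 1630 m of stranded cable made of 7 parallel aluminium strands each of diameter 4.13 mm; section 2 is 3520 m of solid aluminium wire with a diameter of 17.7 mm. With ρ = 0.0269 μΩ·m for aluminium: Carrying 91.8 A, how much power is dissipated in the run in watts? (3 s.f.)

7180 W

ρ = 0.0269 μΩ·m = 2.69×10^-8 Ω·m
Section 1: A_strand = π(2.0650e-03)² = 1.340e-05 m²; R₁ = ρL/(N·A_s) = (2.69×10^-8)(1630)/(7×1.340e-05) = 0.4676 Ω
Section 2: A = π(d/2)² = π(8.8500e-03 m)² = 2.461e-04 m²
R₂ = (2.69×10^-8)(3520)/(2.461e-04) = 0.3848 Ω
R = R₁ + R₂ = 0.8524 Ω
P = I²R = (91.8)² × 0.8524 = 7180 W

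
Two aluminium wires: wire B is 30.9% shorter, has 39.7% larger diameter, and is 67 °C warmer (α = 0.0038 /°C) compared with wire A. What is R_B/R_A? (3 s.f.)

R ∝ ρL/d² with ρ ∝ (1+αΔT), so R_B/R_A = (1 − 30.9/100) × (1 + 39.7/100)⁻² × (1 + 0.0038×67)
= 0.691 × 0.5124 × 1.255 = 0.444

0.444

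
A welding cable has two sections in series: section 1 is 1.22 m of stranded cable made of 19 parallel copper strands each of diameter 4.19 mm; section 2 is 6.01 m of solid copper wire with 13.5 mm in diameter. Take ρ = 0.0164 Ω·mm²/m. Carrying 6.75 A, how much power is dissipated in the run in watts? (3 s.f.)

ρ = 0.0164 Ω·mm²/m = 1.64×10^-8 Ω·m
Section 1: A_strand = π(2.0950e-03)² = 1.379e-05 m²; R₁ = ρL/(N·A_s) = (1.64×10^-8)(1.22)/(19×1.379e-05) = 7.637×10^-5 Ω
Section 2: A = π(d/2)² = π(6.7500e-03 m)² = 1.431e-04 m²
R₂ = (1.64×10^-8)(6.01)/(1.431e-04) = 6.886×10^-4 Ω
R = R₁ + R₂ = 7.650×10^-4 Ω
P = I²R = (6.75)² × 7.650×10^-4 = 0.0349 W

0.0349 W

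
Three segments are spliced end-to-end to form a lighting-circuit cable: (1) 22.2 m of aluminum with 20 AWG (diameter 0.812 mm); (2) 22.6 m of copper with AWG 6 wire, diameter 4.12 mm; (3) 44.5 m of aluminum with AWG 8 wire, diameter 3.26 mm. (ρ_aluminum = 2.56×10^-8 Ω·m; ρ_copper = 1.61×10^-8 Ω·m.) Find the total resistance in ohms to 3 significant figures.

Seg 1: A = π(0.812/2 mm)² = π(4.0600e-04 m)² = 5.178e-07 m²
R_1 = (2.56×10^-8)(22.2)/(5.178e-07) = 1.097 Ω
Seg 2: A = π(4.12/2 mm)² = π(2.0600e-03 m)² = 1.333e-05 m²
R_2 = (1.61×10^-8)(22.6)/(1.333e-05) = 0.02729 Ω
Seg 3: A = π(3.26/2 mm)² = π(1.6300e-03 m)² = 8.347e-06 m²
R_3 = (2.56×10^-8)(44.5)/(8.347e-06) = 0.1365 Ω
R_total = R_1 + R_2 + R_3 = 1.26 Ω

1.26 Ω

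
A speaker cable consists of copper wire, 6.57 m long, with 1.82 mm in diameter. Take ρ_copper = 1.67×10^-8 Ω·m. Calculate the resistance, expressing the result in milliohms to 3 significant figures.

A = π(d/2)² = π(9.1000e-04 m)² = 2.602e-06 m²
R = ρL/A = (1.67×10^-8)(6.57 m)/(2.602e-06 m²) = 42.2 mΩ

42.2 mΩ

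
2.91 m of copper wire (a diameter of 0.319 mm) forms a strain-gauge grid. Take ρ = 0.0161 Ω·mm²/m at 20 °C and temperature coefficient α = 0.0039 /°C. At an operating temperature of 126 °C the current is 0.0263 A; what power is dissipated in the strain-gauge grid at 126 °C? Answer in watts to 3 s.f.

5.73×10^-4 W

ρ = 0.0161 Ω·mm²/m = 1.61×10^-8 Ω·m
A = π(d/2)² = π(1.5950e-04 m)² = 7.992e-08 m²
R₍20₎ = ρL/A = (1.61×10^-8)(2.91)/(7.992e-08) = 0.5862 Ω
R₍126₎ = R₍20₎(1 + αΔT) = 0.5862 × (1 + 0.0039×106) = 0.8285 Ω
P = I²R = (0.0263)² × 0.8285 = 5.73×10^-4 W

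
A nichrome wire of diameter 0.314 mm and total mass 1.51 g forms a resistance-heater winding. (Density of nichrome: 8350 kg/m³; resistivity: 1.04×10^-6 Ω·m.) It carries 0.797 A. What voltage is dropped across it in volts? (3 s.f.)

A = π(d/2)² = π(1.5700e-04 m)² = 7.7437e-08 m²
L = m/(density·A) = 0.00151/(8350×7.7437e-08) = 2.335 m
R = ρL/A = (1.04×10^-6)(2.335)/(7.7437e-08) = 31.36 Ω
V = IR = 0.797 × 31.36 = 25.0 V

25.0 V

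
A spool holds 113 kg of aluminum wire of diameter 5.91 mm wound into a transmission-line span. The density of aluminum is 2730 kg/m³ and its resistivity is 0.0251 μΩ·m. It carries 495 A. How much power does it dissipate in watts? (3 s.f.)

3.38×10^5 W

ρ = 0.0251 μΩ·m = 2.51×10^-8 Ω·m
A = π(d/2)² = π(2.9550e-03 m)² = 2.7432e-05 m²
L = m/(density·A) = 113/(2730×2.7432e-05) = 1509 m
R = ρL/A = (2.51×10^-8)(1509)/(2.7432e-05) = 1.381 Ω
P = I²R = (495)² × 1.381 = 3.38×10^5 W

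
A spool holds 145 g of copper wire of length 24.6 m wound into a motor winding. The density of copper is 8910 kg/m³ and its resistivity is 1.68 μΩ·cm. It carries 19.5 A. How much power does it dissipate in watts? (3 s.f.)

238 W

ρ = 1.68 μΩ·cm = 1.68×10^-8 Ω·m
A = m/(density·L) = 0.145/(8910×24.6) = 6.6154e-07 m²
R = ρL/A = (1.68×10^-8)(24.6)/(6.6154e-07) = 0.6247 Ω
P = I²R = (19.5)² × 0.6247 = 238 W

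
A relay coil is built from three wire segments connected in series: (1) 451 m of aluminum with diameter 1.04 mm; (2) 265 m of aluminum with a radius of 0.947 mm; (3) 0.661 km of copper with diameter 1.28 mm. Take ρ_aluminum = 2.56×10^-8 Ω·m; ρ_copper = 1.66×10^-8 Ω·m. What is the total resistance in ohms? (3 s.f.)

24.5 Ω

Seg 1: A = π(d/2)² = π(5.2000e-04 m)² = 8.495e-07 m²
R_1 = (2.56×10^-8)(451)/(8.495e-07) = 13.59 Ω
Seg 2: A = πr² = π(9.4700e-04 m)² = 2.817e-06 m²
R_2 = (2.56×10^-8)(265)/(2.817e-06) = 2.408 Ω
Seg 3: A = π(d/2)² = π(6.4000e-04 m)² = 1.287e-06 m²
R_3 = (1.66×10^-8)(661)/(1.287e-06) = 8.527 Ω
R_total = R_1 + R_2 + R_3 = 24.5 Ω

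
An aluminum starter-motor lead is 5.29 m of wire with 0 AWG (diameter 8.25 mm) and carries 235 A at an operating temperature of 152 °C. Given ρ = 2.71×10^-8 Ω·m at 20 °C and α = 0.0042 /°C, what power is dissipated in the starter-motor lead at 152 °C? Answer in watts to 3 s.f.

230 W

A = π(8.25/2 mm)² = π(4.1250e-03 m)² = 5.346e-05 m²
R₍20₎ = ρL/A = (2.71×10^-8)(5.29)/(5.346e-05) = 0.002682 Ω
R₍152₎ = R₍20₎(1 + αΔT) = 0.002682 × (1 + 0.0042×132) = 0.004169 Ω
P = I²R = (235)² × 0.004169 = 230 W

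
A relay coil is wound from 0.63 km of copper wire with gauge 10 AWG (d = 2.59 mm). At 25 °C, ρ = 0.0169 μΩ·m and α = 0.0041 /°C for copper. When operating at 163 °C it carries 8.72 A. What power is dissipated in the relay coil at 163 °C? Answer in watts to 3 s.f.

241 W

ρ = 0.0169 μΩ·m = 1.69×10^-8 Ω·m
A = π(2.59/2 mm)² = π(1.2950e-03 m)² = 5.269e-06 m²
R₍25₎ = ρL/A = (1.69×10^-8)(630)/(5.269e-06) = 2.021 Ω
R₍163₎ = R₍25₎(1 + αΔT) = 2.021 × (1 + 0.0041×138) = 3.164 Ω
P = I²R = (8.72)² × 3.164 = 241 W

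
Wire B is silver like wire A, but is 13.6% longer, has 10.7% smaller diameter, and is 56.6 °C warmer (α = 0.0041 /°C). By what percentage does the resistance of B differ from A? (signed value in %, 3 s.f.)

R ∝ ρL/d² with ρ ∝ (1+αΔT), so R_B/R_A = (1 + 13.6/100) × (1 − 10.7/100)⁻² × (1 + 0.0041×56.6)
= 1.136 × 1.254 × 1.232 = 1.755
(R_B − R_A)/R_A = 1.755 − 1 = 75.5%

75.5%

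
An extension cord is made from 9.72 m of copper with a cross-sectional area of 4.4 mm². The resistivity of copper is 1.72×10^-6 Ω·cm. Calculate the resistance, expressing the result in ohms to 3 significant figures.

ρ = 1.72×10^-6 Ω·cm = 1.72×10^-8 Ω·m
A = 4.4 mm² = 4.400e-06 m²
R = ρL/A = (1.72×10^-8)(9.72 m)/(4.400e-06 m²) = 0.0380 Ω

0.0380 Ω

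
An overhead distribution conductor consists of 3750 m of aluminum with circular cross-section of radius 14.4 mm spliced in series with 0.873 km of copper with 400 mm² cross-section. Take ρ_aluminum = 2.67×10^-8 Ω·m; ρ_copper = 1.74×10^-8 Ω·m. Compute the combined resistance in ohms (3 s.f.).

0.192 Ω

Segment 1: A = πr² = π(1.4400e-02 m)² = 6.514e-04 m²
R₁ = ρL/A = (2.67×10^-8)(3750)/(6.514e-04) = 0.1537 Ω
Segment 2: A = 400 mm² = 4.000e-04 m²
R₂ = (1.74×10^-8)(873)/(4.000e-04) = 0.03798 Ω
R = R₁ + R₂ = 0.192 Ω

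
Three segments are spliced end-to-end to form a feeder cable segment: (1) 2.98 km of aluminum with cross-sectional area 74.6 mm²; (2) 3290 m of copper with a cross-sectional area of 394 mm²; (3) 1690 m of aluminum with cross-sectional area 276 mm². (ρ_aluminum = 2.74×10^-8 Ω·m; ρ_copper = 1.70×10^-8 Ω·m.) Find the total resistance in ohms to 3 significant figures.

1.40 Ω

Seg 1: A = 74.6 mm² = 7.460e-05 m²
R_1 = (2.74×10^-8)(2980)/(7.460e-05) = 1.095 Ω
Seg 2: A = 394 mm² = 3.940e-04 m²
R_2 = (1.70×10^-8)(3290)/(3.940e-04) = 0.142 Ω
Seg 3: A = 276 mm² = 2.760e-04 m²
R_3 = (2.74×10^-8)(1690)/(2.760e-04) = 0.1678 Ω
R_total = R_1 + R_2 + R_3 = 1.40 Ω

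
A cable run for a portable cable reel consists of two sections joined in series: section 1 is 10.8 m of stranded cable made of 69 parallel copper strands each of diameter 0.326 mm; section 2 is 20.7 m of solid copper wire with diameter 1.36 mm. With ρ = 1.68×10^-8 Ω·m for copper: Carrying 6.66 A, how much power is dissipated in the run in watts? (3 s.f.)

Section 1: A_strand = π(1.6300e-04)² = 8.347e-08 m²; R₁ = ρL/(N·A_s) = (1.68×10^-8)(10.8)/(69×8.347e-08) = 0.0315 Ω
Section 2: A = π(d/2)² = π(6.8000e-04 m)² = 1.453e-06 m²
R₂ = (1.68×10^-8)(20.7)/(1.453e-06) = 0.2394 Ω
R = R₁ + R₂ = 0.2709 Ω
P = I²R = (6.66)² × 0.2709 = 12.0 W

12.0 W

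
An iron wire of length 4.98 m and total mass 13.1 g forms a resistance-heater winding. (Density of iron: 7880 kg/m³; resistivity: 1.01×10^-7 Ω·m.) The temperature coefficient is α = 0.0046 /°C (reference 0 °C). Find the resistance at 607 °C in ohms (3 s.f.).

A = m/(density·L) = 0.0131/(7880×4.98) = 3.3382e-07 m²
R = ρL/A = (1.01×10^-7)(4.98)/(3.3382e-07) = 1.507 Ω
R(607 °C) = 1.507 × (1 + 0.0046×607) = 5.71 Ω

5.71 Ω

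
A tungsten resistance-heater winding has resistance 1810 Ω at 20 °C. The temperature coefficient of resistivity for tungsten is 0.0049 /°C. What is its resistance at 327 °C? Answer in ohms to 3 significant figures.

ΔT = 327 − 20 = 307 °C
R = R₀(1 + αΔT) = 1810 × (1 + 0.0049×307) = 1810 × 2.504 = 4530 Ω

4530 Ω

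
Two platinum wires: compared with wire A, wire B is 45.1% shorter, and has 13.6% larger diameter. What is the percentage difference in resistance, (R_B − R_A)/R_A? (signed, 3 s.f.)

R ∝ L/d², so R_B/R_A = (1 − 45.1/100) × (1 + 13.6/100)⁻²
= 0.549 × 0.7749 = 0.4254
(R_B − R_A)/R_A = 0.4254 − 1 = -57.5%

-57.5%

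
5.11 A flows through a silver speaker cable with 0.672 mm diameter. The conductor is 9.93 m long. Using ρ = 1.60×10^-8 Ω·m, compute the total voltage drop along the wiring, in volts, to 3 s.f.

2.29 V

A = π(d/2)² = π(3.3600e-04 m)² = 3.547e-07 m²
R = ρL/A = (1.60×10^-8)(9.93)/(3.547e-07) = 0.448 Ω
V = IR = 5.11 × 0.448 = 2.29 V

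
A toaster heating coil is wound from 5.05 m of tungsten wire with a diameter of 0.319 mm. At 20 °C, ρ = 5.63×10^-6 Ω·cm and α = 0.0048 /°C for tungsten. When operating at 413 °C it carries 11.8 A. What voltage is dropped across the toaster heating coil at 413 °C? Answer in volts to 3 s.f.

121 V

ρ = 5.63×10^-6 Ω·cm = 5.63×10^-8 Ω·m
A = π(d/2)² = π(1.5950e-04 m)² = 7.992e-08 m²
R₍20₎ = ρL/A = (5.63×10^-8)(5.05)/(7.992e-08) = 3.557 Ω
R₍413₎ = R₍20₎(1 + αΔT) = 3.557 × (1 + 0.0048×393) = 10.27 Ω
V = IR = 11.8 × 10.27 = 121 V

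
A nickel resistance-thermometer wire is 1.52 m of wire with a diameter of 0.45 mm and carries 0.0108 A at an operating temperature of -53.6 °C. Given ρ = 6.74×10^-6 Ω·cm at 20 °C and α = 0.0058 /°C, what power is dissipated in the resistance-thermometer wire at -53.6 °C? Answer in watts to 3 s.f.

ρ = 6.74×10^-6 Ω·cm = 6.74×10^-8 Ω·m
A = π(d/2)² = π(2.2500e-04 m)² = 1.590e-07 m²
R₍20₎ = ρL/A = (6.74×10^-8)(1.52)/(1.590e-07) = 0.6442 Ω
R₍-53.6₎ = R₍20₎(1 + αΔT) = 0.6442 × (1 + 0.0058×-73.6) = 0.3692 Ω
P = I²R = (0.0108)² × 0.3692 = 4.31×10^-5 W

4.31×10^-5 W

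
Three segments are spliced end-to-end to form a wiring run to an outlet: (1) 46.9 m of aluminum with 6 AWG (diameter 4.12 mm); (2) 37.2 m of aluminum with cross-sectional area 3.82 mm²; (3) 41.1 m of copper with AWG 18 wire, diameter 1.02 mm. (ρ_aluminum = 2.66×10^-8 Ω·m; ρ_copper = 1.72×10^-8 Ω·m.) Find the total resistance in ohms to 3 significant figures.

1.22 Ω

Seg 1: A = π(4.12/2 mm)² = π(2.0600e-03 m)² = 1.333e-05 m²
R_1 = (2.66×10^-8)(46.9)/(1.333e-05) = 0.09358 Ω
Seg 2: A = 3.82 mm² = 3.820e-06 m²
R_2 = (2.66×10^-8)(37.2)/(3.820e-06) = 0.259 Ω
Seg 3: A = π(1.02/2 mm)² = π(5.1000e-04 m)² = 8.171e-07 m²
R_3 = (1.72×10^-8)(41.1)/(8.171e-07) = 0.8651 Ω
R_total = R_1 + R_2 + R_3 = 1.22 Ω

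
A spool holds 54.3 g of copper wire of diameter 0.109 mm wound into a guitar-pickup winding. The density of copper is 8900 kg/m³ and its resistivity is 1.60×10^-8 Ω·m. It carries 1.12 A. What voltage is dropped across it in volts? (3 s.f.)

A = π(d/2)² = π(5.4500e-05 m)² = 9.3313e-09 m²
L = m/(density·A) = 0.0543/(8900×9.3313e-09) = 653.8 m
R = ρL/A = (1.60×10^-8)(653.8)/(9.3313e-09) = 1121 Ω
V = IR = 1.12 × 1121 = 1260 V

1260 V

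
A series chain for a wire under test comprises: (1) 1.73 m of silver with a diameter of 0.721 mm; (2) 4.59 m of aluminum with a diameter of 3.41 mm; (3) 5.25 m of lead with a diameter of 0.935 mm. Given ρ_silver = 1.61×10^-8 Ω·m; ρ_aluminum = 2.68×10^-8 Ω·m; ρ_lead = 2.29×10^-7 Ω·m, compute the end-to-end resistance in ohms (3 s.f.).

1.83 Ω

Seg 1: A = π(d/2)² = π(3.6050e-04 m)² = 4.083e-07 m²
R_1 = (1.61×10^-8)(1.73)/(4.083e-07) = 0.06822 Ω
Seg 2: A = π(d/2)² = π(1.7050e-03 m)² = 9.133e-06 m²
R_2 = (2.68×10^-8)(4.59)/(9.133e-06) = 0.01347 Ω
Seg 3: A = π(d/2)² = π(4.6750e-04 m)² = 6.866e-07 m²
R_3 = (2.29×10^-7)(5.25)/(6.866e-07) = 1.751 Ω
R_total = R_1 + R_2 + R_3 = 1.83 Ω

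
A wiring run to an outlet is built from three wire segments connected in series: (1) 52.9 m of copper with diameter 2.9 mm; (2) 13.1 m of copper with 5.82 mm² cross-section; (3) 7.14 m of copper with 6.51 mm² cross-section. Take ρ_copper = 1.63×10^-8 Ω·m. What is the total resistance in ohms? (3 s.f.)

0.185 Ω

Seg 1: A = π(d/2)² = π(1.4500e-03 m)² = 6.605e-06 m²
R_1 = (1.63×10^-8)(52.9)/(6.605e-06) = 0.1305 Ω
Seg 2: A = 5.82 mm² = 5.820e-06 m²
R_2 = (1.63×10^-8)(13.1)/(5.820e-06) = 0.03669 Ω
Seg 3: A = 6.51 mm² = 6.510e-06 m²
R_3 = (1.63×10^-8)(7.14)/(6.510e-06) = 0.01788 Ω
R_total = R_1 + R_2 + R_3 = 0.185 Ω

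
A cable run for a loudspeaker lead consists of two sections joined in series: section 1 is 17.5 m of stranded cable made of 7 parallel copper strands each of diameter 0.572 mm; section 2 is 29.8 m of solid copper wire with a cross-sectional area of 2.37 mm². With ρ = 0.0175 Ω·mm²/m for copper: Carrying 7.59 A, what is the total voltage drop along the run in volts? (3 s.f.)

ρ = 0.0175 Ω·mm²/m = 1.75×10^-8 Ω·m
Section 1: A_strand = π(2.8600e-04)² = 2.570e-07 m²; R₁ = ρL/(N·A_s) = (1.75×10^-8)(17.5)/(7×2.570e-07) = 0.1703 Ω
Section 2: A = 2.37 mm² = 2.370e-06 m²
R₂ = (1.75×10^-8)(29.8)/(2.370e-06) = 0.22 Ω
R = R₁ + R₂ = 0.3903 Ω
V = IR = 7.59 × 0.3903 = 2.96 V

2.96 V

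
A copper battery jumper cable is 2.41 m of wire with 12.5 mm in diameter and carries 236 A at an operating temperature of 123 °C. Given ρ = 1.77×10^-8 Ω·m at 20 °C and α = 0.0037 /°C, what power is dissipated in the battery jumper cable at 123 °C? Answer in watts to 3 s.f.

26.7 W

A = π(d/2)² = π(6.2500e-03 m)² = 1.227e-04 m²
R₍20₎ = ρL/A = (1.77×10^-8)(2.41)/(1.227e-04) = 3.476×10^-4 Ω
R₍123₎ = R₍20₎(1 + αΔT) = 3.476×10^-4 × (1 + 0.0037×103) = 4.801×10^-4 Ω
P = I²R = (236)² × 4.801×10^-4 = 26.7 W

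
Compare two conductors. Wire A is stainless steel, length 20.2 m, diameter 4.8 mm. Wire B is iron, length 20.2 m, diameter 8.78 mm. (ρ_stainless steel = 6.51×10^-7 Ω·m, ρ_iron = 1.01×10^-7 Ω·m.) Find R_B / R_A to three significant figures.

0.0464

R ∝ ρL/d², so R_B/R_A = (ρ_B/ρ_A) × (d_A/d_B)²
= (1.01×10^-7/6.51×10^-7) × (4.8/8.78)² = 0.0464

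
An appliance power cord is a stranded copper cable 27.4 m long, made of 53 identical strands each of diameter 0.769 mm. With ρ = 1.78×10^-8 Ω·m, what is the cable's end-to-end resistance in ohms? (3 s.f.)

A_strand = π(3.8450e-04 m)² = 4.645e-07 m²
R_strand = ρL/A = (1.78×10^-8)(27.4)/(4.645e-07) = 1.05 Ω
R_total = R_strand/N = 1.05/53 = 0.0198 Ω

0.0198 Ω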